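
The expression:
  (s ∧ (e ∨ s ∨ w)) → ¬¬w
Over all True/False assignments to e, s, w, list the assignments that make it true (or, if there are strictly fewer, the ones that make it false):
is false only for:
  e=False, s=True, w=False;
  e=True, s=True, w=False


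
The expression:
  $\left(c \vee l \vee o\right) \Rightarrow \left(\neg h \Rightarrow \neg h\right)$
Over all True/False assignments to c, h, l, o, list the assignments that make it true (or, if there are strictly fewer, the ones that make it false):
is always true.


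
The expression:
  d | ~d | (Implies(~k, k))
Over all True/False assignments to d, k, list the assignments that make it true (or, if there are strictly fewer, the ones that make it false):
is always true.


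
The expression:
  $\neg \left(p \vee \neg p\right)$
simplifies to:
$\text{False}$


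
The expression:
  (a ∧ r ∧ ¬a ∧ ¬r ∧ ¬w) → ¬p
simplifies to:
True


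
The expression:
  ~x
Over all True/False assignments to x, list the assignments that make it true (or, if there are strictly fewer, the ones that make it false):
is true only for:
  x=False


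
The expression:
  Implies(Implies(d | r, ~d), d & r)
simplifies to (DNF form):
d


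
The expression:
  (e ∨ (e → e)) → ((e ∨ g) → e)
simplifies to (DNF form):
e ∨ ¬g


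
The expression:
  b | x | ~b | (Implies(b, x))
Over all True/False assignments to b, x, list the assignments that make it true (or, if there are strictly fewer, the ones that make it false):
is always true.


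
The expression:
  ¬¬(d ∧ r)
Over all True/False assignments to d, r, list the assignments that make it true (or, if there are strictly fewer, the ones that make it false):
is true only for:
  d=True, r=True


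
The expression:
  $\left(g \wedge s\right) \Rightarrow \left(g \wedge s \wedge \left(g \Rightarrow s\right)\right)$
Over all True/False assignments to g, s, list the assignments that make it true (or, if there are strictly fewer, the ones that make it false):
is always true.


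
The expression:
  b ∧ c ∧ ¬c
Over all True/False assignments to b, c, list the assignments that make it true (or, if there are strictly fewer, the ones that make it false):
is never true.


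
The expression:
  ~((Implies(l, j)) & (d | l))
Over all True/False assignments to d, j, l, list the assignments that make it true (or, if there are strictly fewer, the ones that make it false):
is true only for:
  d=False, j=False, l=False;
  d=False, j=False, l=True;
  d=False, j=True, l=False;
  d=True, j=False, l=True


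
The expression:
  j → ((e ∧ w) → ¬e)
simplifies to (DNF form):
¬e ∨ ¬j ∨ ¬w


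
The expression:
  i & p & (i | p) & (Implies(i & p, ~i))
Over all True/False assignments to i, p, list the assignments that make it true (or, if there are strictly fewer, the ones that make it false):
is never true.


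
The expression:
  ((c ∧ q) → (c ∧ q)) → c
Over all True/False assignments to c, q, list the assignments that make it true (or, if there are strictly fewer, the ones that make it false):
is true only for:
  c=True, q=False;
  c=True, q=True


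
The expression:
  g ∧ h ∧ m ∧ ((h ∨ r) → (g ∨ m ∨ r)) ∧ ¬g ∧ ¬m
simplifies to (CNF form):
False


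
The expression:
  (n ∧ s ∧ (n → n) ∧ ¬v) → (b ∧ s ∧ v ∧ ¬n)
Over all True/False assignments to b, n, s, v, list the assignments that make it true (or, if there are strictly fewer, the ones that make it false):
is false only for:
  b=False, n=True, s=True, v=False;
  b=True, n=True, s=True, v=False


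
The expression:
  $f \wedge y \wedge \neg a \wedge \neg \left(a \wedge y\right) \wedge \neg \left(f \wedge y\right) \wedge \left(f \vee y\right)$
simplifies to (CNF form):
$\text{False}$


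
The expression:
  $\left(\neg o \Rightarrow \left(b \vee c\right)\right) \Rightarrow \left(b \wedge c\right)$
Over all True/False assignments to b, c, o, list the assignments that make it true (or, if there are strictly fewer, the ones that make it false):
is true only for:
  b=False, c=False, o=False;
  b=True, c=True, o=False;
  b=True, c=True, o=True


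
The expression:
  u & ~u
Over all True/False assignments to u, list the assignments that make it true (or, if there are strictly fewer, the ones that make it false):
is never true.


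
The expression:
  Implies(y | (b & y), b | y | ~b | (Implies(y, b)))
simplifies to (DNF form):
True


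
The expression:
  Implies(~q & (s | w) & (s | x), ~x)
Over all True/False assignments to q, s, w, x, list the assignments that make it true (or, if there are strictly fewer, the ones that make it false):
is false only for:
  q=False, s=False, w=True, x=True;
  q=False, s=True, w=False, x=True;
  q=False, s=True, w=True, x=True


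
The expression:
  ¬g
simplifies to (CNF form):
¬g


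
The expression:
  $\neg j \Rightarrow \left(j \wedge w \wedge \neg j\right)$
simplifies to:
$j$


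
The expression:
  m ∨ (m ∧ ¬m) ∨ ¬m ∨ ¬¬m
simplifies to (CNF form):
True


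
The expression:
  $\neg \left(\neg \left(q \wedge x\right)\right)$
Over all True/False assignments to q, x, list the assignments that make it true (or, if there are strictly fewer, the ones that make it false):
is true only for:
  q=True, x=True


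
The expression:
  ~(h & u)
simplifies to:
~h | ~u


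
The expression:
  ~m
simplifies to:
~m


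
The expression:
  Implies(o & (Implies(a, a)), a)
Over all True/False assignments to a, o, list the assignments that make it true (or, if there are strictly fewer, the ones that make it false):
is false only for:
  a=False, o=True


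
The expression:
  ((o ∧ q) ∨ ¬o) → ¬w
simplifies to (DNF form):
(o ∧ ¬q) ∨ ¬w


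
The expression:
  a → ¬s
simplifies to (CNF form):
¬a ∨ ¬s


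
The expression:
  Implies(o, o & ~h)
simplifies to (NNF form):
~h | ~o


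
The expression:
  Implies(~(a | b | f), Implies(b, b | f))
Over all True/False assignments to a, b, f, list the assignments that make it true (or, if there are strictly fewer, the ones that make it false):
is always true.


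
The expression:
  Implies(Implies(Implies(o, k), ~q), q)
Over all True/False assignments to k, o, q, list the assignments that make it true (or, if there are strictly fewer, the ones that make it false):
is true only for:
  k=False, o=False, q=True;
  k=False, o=True, q=True;
  k=True, o=False, q=True;
  k=True, o=True, q=True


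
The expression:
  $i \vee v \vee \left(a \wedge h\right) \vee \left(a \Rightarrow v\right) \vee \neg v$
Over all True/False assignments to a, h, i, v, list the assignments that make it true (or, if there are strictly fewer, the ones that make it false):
is always true.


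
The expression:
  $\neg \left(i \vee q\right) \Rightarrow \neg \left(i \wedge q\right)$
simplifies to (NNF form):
$\text{True}$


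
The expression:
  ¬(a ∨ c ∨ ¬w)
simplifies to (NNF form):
w ∧ ¬a ∧ ¬c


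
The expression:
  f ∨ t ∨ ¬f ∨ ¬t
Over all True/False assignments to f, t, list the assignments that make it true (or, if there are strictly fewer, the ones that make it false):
is always true.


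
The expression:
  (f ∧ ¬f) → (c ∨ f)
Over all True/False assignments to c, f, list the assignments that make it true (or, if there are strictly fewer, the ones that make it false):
is always true.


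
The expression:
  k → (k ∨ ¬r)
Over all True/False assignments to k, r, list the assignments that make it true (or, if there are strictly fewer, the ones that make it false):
is always true.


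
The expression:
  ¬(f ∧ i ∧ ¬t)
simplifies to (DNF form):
t ∨ ¬f ∨ ¬i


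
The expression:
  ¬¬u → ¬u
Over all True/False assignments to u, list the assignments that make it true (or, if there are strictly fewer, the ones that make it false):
is true only for:
  u=False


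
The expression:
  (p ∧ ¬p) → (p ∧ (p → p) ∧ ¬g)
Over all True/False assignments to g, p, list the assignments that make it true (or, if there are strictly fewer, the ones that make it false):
is always true.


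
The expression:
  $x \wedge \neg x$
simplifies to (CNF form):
$\text{False}$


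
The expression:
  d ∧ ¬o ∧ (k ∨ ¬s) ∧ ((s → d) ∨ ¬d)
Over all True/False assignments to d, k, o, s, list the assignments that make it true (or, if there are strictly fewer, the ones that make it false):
is true only for:
  d=True, k=False, o=False, s=False;
  d=True, k=True, o=False, s=False;
  d=True, k=True, o=False, s=True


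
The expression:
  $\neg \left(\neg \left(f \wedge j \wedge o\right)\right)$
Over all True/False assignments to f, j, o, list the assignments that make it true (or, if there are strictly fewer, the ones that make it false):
is true only for:
  f=True, j=True, o=True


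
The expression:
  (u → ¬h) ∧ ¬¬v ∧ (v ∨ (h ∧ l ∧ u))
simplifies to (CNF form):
v ∧ (¬h ∨ ¬u)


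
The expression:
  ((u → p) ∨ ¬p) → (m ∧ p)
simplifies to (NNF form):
m ∧ p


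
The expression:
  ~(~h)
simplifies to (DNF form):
h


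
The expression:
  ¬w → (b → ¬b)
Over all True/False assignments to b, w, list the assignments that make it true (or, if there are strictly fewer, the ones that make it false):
is false only for:
  b=True, w=False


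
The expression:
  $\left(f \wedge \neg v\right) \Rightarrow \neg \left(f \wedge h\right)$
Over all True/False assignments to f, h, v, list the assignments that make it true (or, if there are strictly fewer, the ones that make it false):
is false only for:
  f=True, h=True, v=False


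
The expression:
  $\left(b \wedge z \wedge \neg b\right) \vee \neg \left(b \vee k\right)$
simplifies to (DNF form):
$\neg b \wedge \neg k$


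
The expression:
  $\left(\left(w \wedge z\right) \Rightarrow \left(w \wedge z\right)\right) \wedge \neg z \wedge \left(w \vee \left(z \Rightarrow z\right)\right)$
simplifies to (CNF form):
$\neg z$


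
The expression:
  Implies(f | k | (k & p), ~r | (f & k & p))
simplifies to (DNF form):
~r | (f & k & p) | (~f & ~k)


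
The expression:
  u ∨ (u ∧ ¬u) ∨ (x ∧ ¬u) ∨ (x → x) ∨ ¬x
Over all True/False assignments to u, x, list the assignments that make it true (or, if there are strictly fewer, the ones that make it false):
is always true.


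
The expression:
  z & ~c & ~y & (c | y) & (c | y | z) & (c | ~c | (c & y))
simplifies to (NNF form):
False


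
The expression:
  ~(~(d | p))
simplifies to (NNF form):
d | p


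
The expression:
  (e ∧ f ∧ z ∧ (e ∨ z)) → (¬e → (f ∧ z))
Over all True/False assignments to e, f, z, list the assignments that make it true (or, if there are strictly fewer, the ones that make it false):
is always true.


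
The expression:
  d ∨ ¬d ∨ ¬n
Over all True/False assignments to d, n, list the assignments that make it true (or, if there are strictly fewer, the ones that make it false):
is always true.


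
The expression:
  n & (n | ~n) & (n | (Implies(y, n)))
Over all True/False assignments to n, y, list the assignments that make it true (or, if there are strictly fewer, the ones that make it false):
is true only for:
  n=True, y=False;
  n=True, y=True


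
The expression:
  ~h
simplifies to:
~h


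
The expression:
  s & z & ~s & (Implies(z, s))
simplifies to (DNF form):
False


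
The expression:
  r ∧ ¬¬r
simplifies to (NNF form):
r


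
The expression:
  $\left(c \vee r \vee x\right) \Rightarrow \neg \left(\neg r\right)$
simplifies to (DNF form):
$r \vee \left(\neg c \wedge \neg x\right)$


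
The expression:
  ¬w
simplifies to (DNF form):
¬w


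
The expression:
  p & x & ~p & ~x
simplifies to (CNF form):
False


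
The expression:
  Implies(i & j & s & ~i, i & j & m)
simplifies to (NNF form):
True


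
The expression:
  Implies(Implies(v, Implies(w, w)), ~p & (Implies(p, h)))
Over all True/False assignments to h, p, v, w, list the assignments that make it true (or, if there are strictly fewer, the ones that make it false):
is true only for:
  h=False, p=False, v=False, w=False;
  h=False, p=False, v=False, w=True;
  h=False, p=False, v=True, w=False;
  h=False, p=False, v=True, w=True;
  h=True, p=False, v=False, w=False;
  h=True, p=False, v=False, w=True;
  h=True, p=False, v=True, w=False;
  h=True, p=False, v=True, w=True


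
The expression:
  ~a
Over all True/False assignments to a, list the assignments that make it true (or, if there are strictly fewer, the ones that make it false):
is true only for:
  a=False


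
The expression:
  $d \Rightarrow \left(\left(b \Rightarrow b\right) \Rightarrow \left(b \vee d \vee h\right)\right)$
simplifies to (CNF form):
$\text{True}$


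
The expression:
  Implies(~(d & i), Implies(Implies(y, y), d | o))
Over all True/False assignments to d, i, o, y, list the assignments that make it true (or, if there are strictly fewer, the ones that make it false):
is false only for:
  d=False, i=False, o=False, y=False;
  d=False, i=False, o=False, y=True;
  d=False, i=True, o=False, y=False;
  d=False, i=True, o=False, y=True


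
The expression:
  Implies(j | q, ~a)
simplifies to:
~a | (~j & ~q)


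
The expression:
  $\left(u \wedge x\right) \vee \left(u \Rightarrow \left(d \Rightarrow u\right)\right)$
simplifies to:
$\text{True}$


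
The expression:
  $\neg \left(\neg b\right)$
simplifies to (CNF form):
$b$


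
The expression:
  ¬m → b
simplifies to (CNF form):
b ∨ m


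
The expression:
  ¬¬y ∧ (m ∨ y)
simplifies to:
y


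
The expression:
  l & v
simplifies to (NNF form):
l & v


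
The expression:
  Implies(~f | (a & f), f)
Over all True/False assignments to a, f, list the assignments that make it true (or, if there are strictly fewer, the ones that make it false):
is true only for:
  a=False, f=True;
  a=True, f=True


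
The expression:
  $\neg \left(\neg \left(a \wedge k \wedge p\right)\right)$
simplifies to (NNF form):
$a \wedge k \wedge p$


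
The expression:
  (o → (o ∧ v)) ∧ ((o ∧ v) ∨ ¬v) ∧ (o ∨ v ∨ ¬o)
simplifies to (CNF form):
(o ∨ ¬v) ∧ (v ∨ ¬o)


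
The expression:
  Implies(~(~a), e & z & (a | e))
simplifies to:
~a | (e & z)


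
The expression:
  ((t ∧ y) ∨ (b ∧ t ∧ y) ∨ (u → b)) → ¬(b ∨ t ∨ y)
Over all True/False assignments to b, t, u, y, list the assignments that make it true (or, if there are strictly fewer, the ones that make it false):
is true only for:
  b=False, t=False, u=False, y=False;
  b=False, t=False, u=True, y=False;
  b=False, t=False, u=True, y=True;
  b=False, t=True, u=True, y=False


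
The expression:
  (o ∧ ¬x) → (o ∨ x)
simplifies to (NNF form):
True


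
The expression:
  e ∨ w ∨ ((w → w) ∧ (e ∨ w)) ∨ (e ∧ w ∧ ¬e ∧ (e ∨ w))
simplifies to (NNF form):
e ∨ w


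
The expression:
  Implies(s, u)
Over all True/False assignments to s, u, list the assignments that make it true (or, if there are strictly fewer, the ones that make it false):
is false only for:
  s=True, u=False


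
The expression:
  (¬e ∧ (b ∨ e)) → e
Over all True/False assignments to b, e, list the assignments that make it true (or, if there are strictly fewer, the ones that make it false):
is false only for:
  b=True, e=False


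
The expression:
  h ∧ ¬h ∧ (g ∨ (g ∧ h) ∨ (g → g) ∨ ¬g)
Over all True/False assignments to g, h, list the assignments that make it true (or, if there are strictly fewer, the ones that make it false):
is never true.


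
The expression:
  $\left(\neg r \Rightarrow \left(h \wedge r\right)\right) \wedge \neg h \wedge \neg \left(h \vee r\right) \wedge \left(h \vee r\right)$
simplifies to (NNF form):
$\text{False}$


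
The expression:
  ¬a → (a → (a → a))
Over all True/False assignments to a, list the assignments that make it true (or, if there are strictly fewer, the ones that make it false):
is always true.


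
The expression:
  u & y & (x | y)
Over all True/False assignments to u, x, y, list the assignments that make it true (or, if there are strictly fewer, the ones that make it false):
is true only for:
  u=True, x=False, y=True;
  u=True, x=True, y=True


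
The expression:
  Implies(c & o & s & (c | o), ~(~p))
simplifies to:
p | ~c | ~o | ~s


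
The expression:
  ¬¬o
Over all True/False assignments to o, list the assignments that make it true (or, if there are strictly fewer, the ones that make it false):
is true only for:
  o=True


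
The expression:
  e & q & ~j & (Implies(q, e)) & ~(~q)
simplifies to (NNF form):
e & q & ~j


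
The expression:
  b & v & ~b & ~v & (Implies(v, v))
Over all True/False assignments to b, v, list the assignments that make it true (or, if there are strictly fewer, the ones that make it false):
is never true.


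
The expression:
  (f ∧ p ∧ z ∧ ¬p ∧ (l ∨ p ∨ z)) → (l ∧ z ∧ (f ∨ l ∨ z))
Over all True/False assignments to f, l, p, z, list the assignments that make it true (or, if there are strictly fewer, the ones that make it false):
is always true.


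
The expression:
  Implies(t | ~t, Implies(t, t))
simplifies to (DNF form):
True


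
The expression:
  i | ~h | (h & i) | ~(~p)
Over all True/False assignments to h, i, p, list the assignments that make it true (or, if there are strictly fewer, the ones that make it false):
is false only for:
  h=True, i=False, p=False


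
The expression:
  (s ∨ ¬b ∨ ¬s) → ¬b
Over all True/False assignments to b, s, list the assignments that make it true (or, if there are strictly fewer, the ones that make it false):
is true only for:
  b=False, s=False;
  b=False, s=True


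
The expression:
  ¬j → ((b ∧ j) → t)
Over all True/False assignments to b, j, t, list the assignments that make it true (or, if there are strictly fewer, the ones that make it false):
is always true.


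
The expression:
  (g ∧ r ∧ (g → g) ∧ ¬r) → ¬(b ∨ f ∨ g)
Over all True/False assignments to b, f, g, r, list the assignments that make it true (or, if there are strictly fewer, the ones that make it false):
is always true.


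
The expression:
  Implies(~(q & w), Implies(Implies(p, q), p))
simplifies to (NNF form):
p | (q & w)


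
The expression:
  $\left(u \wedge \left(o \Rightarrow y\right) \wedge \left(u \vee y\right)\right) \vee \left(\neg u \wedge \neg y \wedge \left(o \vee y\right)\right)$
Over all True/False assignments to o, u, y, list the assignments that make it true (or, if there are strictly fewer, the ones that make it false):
is true only for:
  o=False, u=True, y=False;
  o=False, u=True, y=True;
  o=True, u=False, y=False;
  o=True, u=True, y=True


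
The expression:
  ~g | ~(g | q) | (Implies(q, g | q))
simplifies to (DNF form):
True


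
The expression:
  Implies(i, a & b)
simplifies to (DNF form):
~i | (a & b)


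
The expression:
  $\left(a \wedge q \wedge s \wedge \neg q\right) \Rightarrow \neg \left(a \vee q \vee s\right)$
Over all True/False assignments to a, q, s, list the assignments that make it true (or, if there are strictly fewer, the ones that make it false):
is always true.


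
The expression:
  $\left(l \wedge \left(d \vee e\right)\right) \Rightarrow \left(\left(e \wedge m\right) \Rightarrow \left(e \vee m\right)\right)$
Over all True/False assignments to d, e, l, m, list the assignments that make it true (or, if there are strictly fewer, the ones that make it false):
is always true.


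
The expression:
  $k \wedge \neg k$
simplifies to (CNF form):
$\text{False}$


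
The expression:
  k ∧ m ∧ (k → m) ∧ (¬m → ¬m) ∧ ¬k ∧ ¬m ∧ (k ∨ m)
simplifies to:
False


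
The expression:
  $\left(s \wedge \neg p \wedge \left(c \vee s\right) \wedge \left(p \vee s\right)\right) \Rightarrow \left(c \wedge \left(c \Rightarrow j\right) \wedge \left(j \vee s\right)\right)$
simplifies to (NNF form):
$p \vee \left(c \wedge j\right) \vee \neg s$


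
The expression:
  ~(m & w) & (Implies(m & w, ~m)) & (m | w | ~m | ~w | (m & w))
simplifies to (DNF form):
~m | ~w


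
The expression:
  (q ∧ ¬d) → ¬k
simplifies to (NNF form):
d ∨ ¬k ∨ ¬q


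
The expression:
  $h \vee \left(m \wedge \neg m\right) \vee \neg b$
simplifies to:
$h \vee \neg b$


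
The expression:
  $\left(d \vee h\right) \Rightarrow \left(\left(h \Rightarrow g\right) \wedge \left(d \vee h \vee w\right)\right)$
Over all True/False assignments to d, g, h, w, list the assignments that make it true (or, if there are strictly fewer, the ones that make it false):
is false only for:
  d=False, g=False, h=True, w=False;
  d=False, g=False, h=True, w=True;
  d=True, g=False, h=True, w=False;
  d=True, g=False, h=True, w=True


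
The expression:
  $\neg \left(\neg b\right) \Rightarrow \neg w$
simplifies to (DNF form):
$\neg b \vee \neg w$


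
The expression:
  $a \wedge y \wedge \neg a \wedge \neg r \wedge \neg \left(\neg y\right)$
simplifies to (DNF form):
$\text{False}$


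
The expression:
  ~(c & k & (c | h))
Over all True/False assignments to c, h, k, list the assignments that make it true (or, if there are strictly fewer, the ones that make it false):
is false only for:
  c=True, h=False, k=True;
  c=True, h=True, k=True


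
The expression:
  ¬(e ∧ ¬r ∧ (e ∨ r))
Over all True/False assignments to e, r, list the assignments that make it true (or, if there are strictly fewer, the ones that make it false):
is false only for:
  e=True, r=False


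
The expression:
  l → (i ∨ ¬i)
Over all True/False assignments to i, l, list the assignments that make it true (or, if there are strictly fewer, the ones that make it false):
is always true.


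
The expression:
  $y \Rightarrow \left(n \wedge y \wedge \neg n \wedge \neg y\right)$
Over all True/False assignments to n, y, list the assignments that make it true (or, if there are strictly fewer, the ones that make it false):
is true only for:
  n=False, y=False;
  n=True, y=False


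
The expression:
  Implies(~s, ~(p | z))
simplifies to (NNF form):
s | (~p & ~z)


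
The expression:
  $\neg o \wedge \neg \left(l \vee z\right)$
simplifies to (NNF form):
$\neg l \wedge \neg o \wedge \neg z$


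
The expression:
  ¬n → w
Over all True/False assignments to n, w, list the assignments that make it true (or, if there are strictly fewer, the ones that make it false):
is false only for:
  n=False, w=False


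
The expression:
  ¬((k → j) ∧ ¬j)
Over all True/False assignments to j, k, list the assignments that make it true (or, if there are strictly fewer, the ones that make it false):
is false only for:
  j=False, k=False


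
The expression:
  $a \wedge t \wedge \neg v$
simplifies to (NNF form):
$a \wedge t \wedge \neg v$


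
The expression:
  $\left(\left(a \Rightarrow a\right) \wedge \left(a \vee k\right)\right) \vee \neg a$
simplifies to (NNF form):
$\text{True}$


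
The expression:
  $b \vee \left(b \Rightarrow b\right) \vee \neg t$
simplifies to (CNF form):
$\text{True}$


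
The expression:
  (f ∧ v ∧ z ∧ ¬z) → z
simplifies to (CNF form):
True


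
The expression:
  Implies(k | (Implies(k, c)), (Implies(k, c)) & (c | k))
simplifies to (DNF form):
c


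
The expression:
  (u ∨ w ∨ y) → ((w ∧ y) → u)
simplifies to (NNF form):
u ∨ ¬w ∨ ¬y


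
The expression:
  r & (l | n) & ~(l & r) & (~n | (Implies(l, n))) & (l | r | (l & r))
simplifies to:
n & r & ~l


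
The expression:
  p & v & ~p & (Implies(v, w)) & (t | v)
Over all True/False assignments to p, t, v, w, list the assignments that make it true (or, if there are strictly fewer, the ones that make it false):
is never true.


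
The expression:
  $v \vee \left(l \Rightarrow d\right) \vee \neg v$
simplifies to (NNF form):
$\text{True}$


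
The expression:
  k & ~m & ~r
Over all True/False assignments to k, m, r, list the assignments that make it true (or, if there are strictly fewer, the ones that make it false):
is true only for:
  k=True, m=False, r=False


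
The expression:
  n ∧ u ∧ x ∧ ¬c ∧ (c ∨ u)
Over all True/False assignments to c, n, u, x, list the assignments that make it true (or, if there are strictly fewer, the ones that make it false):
is true only for:
  c=False, n=True, u=True, x=True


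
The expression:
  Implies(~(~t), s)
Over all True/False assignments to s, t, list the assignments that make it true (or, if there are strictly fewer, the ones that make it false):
is false only for:
  s=False, t=True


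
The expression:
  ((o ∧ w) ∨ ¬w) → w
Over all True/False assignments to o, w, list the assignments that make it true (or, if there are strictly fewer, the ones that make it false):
is true only for:
  o=False, w=True;
  o=True, w=True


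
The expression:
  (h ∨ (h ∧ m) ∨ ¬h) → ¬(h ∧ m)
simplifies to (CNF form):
¬h ∨ ¬m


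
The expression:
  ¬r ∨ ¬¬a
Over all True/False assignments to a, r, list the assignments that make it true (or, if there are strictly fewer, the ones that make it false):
is false only for:
  a=False, r=True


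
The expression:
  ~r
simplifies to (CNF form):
~r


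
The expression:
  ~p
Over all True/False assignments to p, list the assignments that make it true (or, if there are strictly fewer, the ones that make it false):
is true only for:
  p=False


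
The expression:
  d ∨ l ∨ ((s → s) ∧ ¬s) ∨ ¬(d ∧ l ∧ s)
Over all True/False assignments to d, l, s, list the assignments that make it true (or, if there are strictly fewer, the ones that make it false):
is always true.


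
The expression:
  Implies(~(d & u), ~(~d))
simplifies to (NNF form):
d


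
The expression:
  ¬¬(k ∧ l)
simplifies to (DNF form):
k ∧ l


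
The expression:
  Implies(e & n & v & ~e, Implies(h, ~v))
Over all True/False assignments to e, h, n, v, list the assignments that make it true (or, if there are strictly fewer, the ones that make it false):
is always true.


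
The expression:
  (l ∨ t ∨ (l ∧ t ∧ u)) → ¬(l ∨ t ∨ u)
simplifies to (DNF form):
¬l ∧ ¬t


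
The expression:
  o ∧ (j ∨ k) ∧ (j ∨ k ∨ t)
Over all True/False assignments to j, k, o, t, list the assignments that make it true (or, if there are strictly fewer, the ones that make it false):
is true only for:
  j=False, k=True, o=True, t=False;
  j=False, k=True, o=True, t=True;
  j=True, k=False, o=True, t=False;
  j=True, k=False, o=True, t=True;
  j=True, k=True, o=True, t=False;
  j=True, k=True, o=True, t=True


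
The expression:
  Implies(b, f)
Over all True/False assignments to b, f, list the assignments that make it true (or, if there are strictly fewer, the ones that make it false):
is false only for:
  b=True, f=False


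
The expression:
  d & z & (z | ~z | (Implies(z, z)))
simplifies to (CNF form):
d & z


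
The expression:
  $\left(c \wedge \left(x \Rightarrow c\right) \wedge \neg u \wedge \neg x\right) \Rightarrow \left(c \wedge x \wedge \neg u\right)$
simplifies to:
$u \vee x \vee \neg c$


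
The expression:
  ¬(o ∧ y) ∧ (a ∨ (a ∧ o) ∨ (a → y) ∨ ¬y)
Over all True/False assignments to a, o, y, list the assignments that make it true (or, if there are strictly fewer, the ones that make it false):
is false only for:
  a=False, o=True, y=True;
  a=True, o=True, y=True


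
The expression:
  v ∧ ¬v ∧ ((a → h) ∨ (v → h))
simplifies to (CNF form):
False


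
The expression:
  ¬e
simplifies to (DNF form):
¬e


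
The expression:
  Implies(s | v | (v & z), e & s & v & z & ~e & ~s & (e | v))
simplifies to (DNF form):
~s & ~v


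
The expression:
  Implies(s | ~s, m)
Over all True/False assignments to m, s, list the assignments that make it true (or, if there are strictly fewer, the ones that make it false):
is true only for:
  m=True, s=False;
  m=True, s=True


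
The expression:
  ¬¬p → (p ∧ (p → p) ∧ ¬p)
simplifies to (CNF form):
¬p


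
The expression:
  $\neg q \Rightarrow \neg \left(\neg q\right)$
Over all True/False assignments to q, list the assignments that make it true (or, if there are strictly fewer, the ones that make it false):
is true only for:
  q=True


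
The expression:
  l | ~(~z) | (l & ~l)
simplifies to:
l | z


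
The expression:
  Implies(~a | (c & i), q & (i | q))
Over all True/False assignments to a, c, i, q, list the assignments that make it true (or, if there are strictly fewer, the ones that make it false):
is false only for:
  a=False, c=False, i=False, q=False;
  a=False, c=False, i=True, q=False;
  a=False, c=True, i=False, q=False;
  a=False, c=True, i=True, q=False;
  a=True, c=True, i=True, q=False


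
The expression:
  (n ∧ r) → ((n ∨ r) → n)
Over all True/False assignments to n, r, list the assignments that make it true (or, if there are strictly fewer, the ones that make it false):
is always true.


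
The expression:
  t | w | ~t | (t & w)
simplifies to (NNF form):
True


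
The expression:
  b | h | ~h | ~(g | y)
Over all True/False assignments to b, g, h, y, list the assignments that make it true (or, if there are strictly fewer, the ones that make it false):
is always true.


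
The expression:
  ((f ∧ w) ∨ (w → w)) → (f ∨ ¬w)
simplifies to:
f ∨ ¬w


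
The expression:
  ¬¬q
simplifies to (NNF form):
q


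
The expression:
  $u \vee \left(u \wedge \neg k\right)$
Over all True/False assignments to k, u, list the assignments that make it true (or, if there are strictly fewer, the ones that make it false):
is true only for:
  k=False, u=True;
  k=True, u=True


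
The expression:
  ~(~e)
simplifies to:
e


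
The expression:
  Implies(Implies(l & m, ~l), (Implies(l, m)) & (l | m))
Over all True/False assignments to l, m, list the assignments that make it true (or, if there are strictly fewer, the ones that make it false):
is true only for:
  l=False, m=True;
  l=True, m=True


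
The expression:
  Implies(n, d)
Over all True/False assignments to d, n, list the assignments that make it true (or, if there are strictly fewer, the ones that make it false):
is false only for:
  d=False, n=True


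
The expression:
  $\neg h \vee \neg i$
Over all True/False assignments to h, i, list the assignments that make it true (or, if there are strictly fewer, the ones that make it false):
is false only for:
  h=True, i=True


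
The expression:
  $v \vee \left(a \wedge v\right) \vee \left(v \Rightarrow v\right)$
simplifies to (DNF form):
$\text{True}$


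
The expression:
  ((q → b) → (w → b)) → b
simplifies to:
b ∨ (w ∧ ¬q)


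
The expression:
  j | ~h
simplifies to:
j | ~h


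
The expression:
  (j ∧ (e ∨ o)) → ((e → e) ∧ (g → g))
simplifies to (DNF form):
True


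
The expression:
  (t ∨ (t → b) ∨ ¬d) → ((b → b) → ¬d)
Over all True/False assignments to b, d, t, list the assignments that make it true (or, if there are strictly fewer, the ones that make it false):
is true only for:
  b=False, d=False, t=False;
  b=False, d=False, t=True;
  b=True, d=False, t=False;
  b=True, d=False, t=True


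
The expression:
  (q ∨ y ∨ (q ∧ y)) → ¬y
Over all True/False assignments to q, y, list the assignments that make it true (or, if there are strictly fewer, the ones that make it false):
is true only for:
  q=False, y=False;
  q=True, y=False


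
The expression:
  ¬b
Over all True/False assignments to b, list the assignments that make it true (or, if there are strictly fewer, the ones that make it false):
is true only for:
  b=False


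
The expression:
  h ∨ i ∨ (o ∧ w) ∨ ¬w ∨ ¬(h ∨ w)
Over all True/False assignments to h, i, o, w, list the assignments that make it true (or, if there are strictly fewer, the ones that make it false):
is false only for:
  h=False, i=False, o=False, w=True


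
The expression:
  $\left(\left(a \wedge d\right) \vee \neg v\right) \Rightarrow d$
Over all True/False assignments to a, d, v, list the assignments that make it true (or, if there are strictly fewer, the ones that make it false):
is false only for:
  a=False, d=False, v=False;
  a=True, d=False, v=False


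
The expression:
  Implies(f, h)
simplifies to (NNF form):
h | ~f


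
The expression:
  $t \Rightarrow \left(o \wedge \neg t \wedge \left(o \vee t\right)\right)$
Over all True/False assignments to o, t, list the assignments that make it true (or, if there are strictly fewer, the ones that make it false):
is true only for:
  o=False, t=False;
  o=True, t=False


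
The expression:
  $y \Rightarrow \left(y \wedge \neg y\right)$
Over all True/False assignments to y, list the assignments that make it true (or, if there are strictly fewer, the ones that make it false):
is true only for:
  y=False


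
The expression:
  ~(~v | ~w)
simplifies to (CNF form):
v & w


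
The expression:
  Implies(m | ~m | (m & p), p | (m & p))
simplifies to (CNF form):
p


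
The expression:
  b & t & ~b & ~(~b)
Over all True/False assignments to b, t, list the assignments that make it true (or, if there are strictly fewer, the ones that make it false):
is never true.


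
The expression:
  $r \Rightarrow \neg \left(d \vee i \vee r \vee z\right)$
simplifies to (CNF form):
$\neg r$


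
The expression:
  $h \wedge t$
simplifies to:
$h \wedge t$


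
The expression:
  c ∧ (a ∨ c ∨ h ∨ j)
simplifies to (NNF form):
c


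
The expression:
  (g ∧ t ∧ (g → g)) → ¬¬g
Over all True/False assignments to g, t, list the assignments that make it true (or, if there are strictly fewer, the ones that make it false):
is always true.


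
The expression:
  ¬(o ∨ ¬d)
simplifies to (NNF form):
d ∧ ¬o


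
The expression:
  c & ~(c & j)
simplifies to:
c & ~j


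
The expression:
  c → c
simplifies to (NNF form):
True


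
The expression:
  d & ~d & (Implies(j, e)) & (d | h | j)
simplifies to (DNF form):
False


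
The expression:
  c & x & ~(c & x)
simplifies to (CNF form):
False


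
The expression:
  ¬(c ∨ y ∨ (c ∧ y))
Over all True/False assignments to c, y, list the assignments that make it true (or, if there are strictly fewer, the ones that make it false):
is true only for:
  c=False, y=False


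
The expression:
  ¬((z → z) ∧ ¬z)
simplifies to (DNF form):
z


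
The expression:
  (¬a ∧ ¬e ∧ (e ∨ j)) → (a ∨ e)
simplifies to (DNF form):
a ∨ e ∨ ¬j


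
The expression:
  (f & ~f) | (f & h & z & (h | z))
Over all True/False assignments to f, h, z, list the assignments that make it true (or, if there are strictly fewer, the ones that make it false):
is true only for:
  f=True, h=True, z=True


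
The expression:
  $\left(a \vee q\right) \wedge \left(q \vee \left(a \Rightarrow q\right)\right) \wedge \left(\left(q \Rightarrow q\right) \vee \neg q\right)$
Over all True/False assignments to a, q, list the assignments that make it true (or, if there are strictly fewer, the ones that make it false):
is true only for:
  a=False, q=True;
  a=True, q=True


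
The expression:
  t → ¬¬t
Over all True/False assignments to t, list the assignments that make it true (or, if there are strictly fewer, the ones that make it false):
is always true.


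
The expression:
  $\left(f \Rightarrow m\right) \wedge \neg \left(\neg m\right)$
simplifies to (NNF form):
$m$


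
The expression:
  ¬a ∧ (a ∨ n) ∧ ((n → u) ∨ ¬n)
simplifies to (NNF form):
n ∧ u ∧ ¬a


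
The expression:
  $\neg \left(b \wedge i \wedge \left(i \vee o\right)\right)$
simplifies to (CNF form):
$\neg b \vee \neg i$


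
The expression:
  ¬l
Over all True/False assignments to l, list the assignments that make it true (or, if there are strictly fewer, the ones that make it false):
is true only for:
  l=False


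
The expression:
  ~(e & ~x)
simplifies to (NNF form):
x | ~e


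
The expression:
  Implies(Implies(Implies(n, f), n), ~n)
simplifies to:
~n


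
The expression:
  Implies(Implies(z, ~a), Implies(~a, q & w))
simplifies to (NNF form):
a | (q & w)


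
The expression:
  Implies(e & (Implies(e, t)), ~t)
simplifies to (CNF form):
~e | ~t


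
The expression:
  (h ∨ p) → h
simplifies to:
h ∨ ¬p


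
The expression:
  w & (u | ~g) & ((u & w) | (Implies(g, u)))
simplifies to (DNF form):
(u & w) | (w & ~g)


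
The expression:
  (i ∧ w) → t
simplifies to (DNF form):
t ∨ ¬i ∨ ¬w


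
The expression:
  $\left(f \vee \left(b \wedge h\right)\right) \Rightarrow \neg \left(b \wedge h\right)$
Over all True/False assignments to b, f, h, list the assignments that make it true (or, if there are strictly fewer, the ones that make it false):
is false only for:
  b=True, f=False, h=True;
  b=True, f=True, h=True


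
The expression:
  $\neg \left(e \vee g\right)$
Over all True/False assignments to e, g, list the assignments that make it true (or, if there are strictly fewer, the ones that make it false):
is true only for:
  e=False, g=False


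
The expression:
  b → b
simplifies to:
True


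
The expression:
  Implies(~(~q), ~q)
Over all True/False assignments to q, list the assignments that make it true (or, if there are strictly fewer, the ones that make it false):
is true only for:
  q=False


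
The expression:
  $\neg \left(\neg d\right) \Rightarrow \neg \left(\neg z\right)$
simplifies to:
$z \vee \neg d$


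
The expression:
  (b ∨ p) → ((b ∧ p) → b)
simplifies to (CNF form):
True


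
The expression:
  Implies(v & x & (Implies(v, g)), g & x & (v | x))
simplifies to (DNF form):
True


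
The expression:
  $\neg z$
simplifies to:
$\neg z$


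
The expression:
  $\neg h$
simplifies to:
$\neg h$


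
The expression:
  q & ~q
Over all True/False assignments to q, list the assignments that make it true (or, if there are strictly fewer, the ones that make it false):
is never true.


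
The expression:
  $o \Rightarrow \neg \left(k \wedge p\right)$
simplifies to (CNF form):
$\neg k \vee \neg o \vee \neg p$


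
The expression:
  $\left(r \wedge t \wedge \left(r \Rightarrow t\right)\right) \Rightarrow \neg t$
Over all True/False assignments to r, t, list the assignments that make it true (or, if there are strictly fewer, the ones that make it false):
is false only for:
  r=True, t=True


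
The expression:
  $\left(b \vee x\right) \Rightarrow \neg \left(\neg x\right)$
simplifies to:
$x \vee \neg b$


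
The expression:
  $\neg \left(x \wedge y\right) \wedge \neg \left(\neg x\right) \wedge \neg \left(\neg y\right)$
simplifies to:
$\text{False}$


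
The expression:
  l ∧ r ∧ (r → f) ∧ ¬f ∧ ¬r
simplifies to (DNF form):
False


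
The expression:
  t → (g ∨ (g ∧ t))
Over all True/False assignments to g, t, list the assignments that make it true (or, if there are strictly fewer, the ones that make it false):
is false only for:
  g=False, t=True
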